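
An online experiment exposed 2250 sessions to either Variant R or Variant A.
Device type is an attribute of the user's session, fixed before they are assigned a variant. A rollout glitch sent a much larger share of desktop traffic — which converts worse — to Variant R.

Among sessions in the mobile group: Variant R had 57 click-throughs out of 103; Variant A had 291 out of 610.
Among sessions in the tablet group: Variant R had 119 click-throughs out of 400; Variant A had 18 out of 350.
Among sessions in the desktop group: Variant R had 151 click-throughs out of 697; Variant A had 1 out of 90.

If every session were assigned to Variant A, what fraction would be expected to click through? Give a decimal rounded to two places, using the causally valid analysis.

Device type differs across variants for reasons unrelated to any effect of the variant itself, and it separately predicts the outcome — a classic confounder. We must compare within device type levels.
Standardising Variant A to the population device type mix: 0.317·291/610 + 0.333·18/350 + 0.350·1/90 = 0.172.

0.17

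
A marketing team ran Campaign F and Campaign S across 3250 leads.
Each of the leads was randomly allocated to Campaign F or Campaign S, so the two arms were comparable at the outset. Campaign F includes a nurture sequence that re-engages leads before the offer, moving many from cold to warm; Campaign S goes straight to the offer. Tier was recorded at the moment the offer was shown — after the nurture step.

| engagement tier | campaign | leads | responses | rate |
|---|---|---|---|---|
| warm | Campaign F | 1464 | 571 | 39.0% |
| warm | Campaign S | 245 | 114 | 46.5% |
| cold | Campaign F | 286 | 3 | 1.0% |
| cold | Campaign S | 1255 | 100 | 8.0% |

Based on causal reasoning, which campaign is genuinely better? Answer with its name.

Stratifying would compare campaigns among leads the campaigns themselves sorted into engagement tier groups — a form of selection on an intermediate. The unconditioned pooled rates give the total causal effect.
Pooled: Campaign F 32.8% vs Campaign S 14.3%; Campaign F is higher overall.

Campaign F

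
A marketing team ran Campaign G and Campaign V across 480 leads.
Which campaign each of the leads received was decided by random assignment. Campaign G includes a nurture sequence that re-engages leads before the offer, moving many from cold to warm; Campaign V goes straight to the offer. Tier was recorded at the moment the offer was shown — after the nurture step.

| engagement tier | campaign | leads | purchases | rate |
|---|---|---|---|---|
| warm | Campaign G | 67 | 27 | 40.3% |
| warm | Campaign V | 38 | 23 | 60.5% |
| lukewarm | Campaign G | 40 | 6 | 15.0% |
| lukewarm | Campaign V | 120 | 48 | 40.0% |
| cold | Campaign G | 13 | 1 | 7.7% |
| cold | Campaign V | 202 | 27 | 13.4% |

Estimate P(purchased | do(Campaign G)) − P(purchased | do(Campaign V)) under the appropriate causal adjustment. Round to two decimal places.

+0.01

The distribution of engagement tier is itself part of what the campaign does — it is an intermediate outcome. Holding it fixed would remove that part of the effect; the total effect is the pooled difference.
The causal difference is the pooled difference: 0.283 − 0.272 = +0.011.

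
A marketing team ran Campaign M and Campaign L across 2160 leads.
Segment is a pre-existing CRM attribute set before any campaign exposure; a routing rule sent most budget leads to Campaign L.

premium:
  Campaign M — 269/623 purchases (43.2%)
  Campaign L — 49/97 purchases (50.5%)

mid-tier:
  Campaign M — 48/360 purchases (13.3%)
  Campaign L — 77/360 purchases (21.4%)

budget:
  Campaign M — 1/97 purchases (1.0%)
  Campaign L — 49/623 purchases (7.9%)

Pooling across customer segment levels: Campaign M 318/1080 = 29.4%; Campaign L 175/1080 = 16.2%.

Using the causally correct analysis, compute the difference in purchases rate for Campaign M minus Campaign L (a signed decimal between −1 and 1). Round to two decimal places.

-0.07

The customer segment-specific comparison favours Campaign L throughout, but the pooled figures favour Campaign M. The question is whether to condition on customer segment.
Customer segment differs across campaigns for reasons unrelated to any effect of the campaign itself, and it separately predicts the outcome — a classic confounder. We must compare within customer segment levels.
Adjusting over the population distribution of customer segment: 0.333·(0.432−0.505) + 0.333·(0.133−0.214) + 0.333·(0.010−0.079) = -0.074.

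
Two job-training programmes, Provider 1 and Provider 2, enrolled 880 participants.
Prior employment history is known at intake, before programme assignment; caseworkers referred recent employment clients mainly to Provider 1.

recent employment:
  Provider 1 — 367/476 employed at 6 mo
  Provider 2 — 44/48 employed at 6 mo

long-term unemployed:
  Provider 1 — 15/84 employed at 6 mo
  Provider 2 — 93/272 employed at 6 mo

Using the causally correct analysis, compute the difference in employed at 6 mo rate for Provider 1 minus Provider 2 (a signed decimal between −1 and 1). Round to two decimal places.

-0.15

Provider 2 is higher inside every prior employment history stratum but Provider 1 is higher in aggregate. Whether to stratify depends on how prior employment history relates to the programme.
Here prior employment history is a common cause — it drives both which programme a case falls under and the outcome. The crude comparison mixes populations; the stratum-specific rates are the causally relevant ones.
Adjusting over the population distribution of prior employment history: 0.595·(0.771−0.917) + 0.405·(0.179−0.342) = -0.153.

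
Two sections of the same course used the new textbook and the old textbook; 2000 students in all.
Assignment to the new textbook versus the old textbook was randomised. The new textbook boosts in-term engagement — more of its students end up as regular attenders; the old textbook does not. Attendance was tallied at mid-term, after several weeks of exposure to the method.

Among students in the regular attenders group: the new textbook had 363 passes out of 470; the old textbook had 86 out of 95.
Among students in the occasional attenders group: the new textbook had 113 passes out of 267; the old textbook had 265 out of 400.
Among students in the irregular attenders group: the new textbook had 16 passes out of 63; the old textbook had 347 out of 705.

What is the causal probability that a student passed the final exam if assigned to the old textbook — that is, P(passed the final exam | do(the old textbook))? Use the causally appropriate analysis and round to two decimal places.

0.58

Within every mid-term attendance level the old textbook has the higher rate, yet pooled the new textbook does — Simpson's reversal.
Stratifying would compare teaching methods among students the teaching methods themselves sorted into mid-term attendance groups — a form of selection on an intermediate. The unconditioned pooled rates give the total causal effect.
So P(outcome | do(the old textbook)) is just the pooled rate for the old textbook: 698/1200 = 0.582.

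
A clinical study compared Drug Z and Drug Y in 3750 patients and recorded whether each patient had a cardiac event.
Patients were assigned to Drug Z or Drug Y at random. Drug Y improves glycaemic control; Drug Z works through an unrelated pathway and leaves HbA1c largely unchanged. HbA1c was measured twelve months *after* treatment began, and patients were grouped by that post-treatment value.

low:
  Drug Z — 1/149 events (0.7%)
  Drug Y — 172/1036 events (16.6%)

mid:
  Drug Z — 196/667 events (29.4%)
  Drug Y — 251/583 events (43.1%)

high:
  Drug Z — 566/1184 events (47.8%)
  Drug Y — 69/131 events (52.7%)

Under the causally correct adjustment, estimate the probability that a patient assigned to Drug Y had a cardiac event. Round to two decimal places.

Within every HbA1c level Drug Z has the lower rate, yet pooled Drug Y does — Simpson's reversal.
HbA1c lies on the pathway drug → HbA1c → outcome, so adjusting for it blocks the indirect effect. For the total causal effect of drug, use the unadjusted pooled rates.
So P(outcome | do(Drug Y)) is just the pooled rate for Drug Y: 492/1750 = 0.281.

0.28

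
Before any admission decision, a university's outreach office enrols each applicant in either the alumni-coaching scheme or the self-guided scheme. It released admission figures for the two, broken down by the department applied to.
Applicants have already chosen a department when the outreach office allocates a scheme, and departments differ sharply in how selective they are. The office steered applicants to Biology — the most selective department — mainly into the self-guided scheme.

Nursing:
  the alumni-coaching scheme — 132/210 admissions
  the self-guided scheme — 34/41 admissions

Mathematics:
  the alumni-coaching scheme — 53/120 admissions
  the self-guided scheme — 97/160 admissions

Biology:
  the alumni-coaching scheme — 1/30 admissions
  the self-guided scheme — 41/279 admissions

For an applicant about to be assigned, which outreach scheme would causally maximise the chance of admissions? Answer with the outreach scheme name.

Department is set before the outreach scheme has any effect — it is not caused by the outreach scheme — and it independently drives the outcome. That makes it a confounder, so the causal comparison is within department levels.
Within each level — Nursing: 62.9% vs 82.9%; Mathematics: 44.2% vs 60.6%; Biology: 3.3% vs 14.7% — the self-guided scheme is higher every time.

the self-guided scheme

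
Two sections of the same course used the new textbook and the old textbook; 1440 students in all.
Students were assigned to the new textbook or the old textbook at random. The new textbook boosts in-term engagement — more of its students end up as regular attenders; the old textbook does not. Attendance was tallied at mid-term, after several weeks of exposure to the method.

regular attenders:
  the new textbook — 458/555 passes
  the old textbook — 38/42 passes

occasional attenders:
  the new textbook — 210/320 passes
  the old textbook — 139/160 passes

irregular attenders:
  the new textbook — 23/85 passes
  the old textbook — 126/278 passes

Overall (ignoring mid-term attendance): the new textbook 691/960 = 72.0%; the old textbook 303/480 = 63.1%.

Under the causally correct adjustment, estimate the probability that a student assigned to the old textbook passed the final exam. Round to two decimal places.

0.63

Mid-term attendance is downstream of the teaching method. One should not condition on a consequence of treatment, so the overall rates are the right comparison.
So P(outcome | do(the old textbook)) is just the pooled rate for the old textbook: 303/480 = 0.631.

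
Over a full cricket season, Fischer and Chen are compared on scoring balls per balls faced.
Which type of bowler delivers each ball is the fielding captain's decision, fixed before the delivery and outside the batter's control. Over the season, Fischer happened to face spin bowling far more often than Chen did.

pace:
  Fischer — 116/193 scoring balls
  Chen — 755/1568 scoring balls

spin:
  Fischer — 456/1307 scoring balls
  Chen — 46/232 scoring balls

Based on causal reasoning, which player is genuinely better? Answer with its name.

Fischer

The imbalance in bowling type arose from how balls faced were allocated, not from anything the player did; and bowling type independently affects the outcome. The pooled gap is confounded — condition on bowling type.
Within each level — pace: 60.1% vs 48.2%; spin: 34.9% vs 19.8% — Fischer is higher every time.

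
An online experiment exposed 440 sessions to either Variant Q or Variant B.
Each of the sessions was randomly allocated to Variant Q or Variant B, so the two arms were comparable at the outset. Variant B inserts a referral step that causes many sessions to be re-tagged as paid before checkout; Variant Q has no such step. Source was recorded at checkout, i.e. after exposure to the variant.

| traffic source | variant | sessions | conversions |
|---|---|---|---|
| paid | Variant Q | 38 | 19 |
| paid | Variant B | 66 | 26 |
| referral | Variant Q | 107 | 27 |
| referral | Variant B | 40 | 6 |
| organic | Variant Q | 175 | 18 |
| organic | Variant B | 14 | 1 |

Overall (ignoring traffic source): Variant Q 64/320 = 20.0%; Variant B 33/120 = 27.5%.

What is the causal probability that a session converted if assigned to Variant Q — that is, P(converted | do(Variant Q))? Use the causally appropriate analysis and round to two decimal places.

0.20

The distribution of traffic source is itself part of what the variant does — it is an intermediate outcome. Holding it fixed would remove that part of the effect; the total effect is the pooled difference.
So P(outcome | do(Variant Q)) is just the pooled rate for Variant Q: 64/320 = 0.200.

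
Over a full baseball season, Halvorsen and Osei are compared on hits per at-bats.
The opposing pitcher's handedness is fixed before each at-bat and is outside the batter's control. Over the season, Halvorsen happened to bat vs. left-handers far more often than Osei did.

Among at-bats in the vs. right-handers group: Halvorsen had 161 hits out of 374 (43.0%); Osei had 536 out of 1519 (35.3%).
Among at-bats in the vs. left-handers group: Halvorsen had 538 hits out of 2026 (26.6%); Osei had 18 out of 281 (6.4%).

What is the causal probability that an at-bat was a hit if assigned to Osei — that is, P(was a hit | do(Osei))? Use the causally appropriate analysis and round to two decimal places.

Pitcher handedness satisfies the back-door criterion: it is not a descendant of the player, and it blocks the spurious path from player to outcome. Adjusting for it (i.e., using the within-pitcher handedness rates) gives the causal effect.
Standardising Osei to the population pitcher handedness mix: 0.451·536/1519 + 0.549·18/281 = 0.194.

0.19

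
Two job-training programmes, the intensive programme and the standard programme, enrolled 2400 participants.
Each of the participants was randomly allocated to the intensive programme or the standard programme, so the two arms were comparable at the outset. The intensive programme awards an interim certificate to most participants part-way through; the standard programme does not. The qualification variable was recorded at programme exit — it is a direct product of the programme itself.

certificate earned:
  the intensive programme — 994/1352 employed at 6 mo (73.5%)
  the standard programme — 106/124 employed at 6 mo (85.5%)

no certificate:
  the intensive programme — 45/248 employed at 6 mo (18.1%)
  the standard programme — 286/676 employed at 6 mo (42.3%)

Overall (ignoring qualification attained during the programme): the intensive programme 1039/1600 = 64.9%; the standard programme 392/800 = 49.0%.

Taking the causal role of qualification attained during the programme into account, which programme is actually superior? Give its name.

the intensive programme

The distribution of qualification attained during the programme is itself part of what the programme does — it is an intermediate outcome. Holding it fixed would remove that part of the effect; the total effect is the pooled difference.
Pooled: the intensive programme 64.9% vs the standard programme 49.0%; the intensive programme is higher overall.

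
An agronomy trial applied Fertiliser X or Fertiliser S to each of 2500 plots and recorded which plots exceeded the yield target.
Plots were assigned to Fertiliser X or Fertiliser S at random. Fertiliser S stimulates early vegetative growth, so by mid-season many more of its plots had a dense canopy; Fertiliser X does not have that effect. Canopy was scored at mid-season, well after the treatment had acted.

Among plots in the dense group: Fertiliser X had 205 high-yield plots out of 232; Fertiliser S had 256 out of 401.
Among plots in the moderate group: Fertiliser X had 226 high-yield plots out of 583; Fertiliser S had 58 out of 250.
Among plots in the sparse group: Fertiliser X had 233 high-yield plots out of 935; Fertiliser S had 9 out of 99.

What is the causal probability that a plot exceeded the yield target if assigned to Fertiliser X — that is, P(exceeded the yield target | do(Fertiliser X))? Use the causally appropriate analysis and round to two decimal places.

0.38

Stratifying would compare fertilisers among plots the fertilisers themselves sorted into mid-season canopy groups — a form of selection on an intermediate. The unconditioned pooled rates give the total causal effect.
So P(outcome | do(Fertiliser X)) is just the pooled rate for Fertiliser X: 664/1750 = 0.379.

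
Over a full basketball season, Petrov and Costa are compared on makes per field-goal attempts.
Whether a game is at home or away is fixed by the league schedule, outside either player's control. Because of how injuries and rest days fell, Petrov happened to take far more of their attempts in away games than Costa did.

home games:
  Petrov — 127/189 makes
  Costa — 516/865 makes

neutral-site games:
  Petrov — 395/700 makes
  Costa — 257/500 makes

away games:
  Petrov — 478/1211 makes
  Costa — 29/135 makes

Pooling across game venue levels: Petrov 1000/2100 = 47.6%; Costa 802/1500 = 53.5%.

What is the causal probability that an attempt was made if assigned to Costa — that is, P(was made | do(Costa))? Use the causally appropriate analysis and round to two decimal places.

0.43

Game venue is set before the player has any effect — it is not caused by the player — and it independently drives the outcome. That makes it a confounder, so the causal comparison is within game venue levels.
Standardising Costa to the population game venue mix: 0.293·516/865 + 0.333·257/500 + 0.374·29/135 = 0.426.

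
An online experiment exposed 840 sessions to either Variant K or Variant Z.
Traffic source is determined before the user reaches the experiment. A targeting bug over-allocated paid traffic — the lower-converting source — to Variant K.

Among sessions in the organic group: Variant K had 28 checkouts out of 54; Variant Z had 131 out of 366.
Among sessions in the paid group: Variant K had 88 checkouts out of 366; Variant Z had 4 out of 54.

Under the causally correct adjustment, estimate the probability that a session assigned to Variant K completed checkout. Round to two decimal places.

Within every traffic source level Variant K has the higher rate, yet pooled Variant Z does — Simpson's reversal.
Since traffic source is a pre-existing factor (not a product of the variant) and it affects the outcome on its own, it is a confounder. The stratified rates, not the pooled rate, identify the causal effect.
Standardising Variant K to the population traffic source mix: 0.500·28/54 + 0.500·88/366 = 0.379.

0.38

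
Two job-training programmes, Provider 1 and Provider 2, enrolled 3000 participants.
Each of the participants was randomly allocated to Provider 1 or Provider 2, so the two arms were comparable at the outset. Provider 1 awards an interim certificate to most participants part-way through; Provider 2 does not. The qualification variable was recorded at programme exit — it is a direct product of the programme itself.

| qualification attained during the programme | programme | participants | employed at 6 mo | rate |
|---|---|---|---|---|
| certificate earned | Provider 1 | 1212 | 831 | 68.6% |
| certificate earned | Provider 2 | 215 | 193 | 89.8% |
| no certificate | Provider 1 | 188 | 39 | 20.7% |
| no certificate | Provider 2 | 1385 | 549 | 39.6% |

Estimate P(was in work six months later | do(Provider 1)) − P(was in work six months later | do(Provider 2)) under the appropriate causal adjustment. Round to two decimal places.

Because the programme influences qualification attained during the programme, qualification attained during the programme is a post-treatment mediator, not a confounder. Stratifying on it would bias the estimate; the causal effect is the crude pooled difference.
The causal difference is the pooled difference: 0.621 − 0.464 = +0.158.

+0.16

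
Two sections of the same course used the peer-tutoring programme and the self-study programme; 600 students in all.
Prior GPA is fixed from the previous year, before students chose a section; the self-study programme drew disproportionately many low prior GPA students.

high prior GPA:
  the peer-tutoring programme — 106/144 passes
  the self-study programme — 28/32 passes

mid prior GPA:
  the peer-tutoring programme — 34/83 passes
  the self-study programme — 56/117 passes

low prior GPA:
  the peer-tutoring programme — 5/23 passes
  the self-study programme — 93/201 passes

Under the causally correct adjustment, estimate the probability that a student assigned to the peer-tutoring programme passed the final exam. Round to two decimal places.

Prior GPA band satisfies the back-door criterion: it is not a descendant of the teaching method, and it blocks the spurious path from teaching method to outcome. Adjusting for it (i.e., using the within-prior GPA band rates) gives the causal effect.
Standardising the peer-tutoring programme to the population prior GPA band mix: 0.293·106/144 + 0.333·34/83 + 0.373·5/23 = 0.434.

0.43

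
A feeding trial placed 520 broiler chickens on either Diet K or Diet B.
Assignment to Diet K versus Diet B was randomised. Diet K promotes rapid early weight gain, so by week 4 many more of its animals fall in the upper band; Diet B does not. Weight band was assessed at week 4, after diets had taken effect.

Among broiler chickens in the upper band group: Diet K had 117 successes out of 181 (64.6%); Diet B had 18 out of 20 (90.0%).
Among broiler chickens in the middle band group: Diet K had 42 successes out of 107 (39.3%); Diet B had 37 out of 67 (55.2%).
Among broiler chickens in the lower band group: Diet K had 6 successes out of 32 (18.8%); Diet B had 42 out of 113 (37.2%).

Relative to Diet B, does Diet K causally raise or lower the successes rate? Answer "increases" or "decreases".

increases

The stratified and pooled comparisons disagree (Diet B wins within each week-4 weight band; Diet K wins overall), so the answer turns on the causal role of week-4 weight band.
Week-4 weight band here is a post-treatment variable shaped by the diet; conditioning on it would introduce bias rather than remove it. The overall comparison is the causal one.
Pooled: Diet K 51.6% vs Diet B 48.5%; Diet K is higher overall.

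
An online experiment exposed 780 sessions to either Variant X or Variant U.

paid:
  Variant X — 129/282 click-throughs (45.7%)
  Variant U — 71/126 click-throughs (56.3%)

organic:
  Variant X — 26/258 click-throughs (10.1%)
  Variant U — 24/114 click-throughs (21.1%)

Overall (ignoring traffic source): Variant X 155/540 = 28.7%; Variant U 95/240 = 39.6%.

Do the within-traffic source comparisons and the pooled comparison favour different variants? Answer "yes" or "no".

Within each traffic source level (paid 45.7% vs 56.3%; organic 10.1% vs 21.1%), Variant U has the higher rate every time. Pooled: 28.7% vs 39.6% — Variant U has the higher rate overall. They agree.

no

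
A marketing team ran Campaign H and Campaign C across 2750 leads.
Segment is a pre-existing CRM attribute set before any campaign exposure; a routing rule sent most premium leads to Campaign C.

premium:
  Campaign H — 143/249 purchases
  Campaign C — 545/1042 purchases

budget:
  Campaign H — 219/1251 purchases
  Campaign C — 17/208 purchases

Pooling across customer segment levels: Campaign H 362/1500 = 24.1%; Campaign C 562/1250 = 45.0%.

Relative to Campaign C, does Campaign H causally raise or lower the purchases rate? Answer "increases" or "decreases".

Since customer segment is a pre-existing factor (not a product of the campaign) and it affects the outcome on its own, it is a confounder. The stratified rates, not the pooled rate, identify the causal effect.
Within each level — premium: 57.4% vs 52.3%; budget: 17.5% vs 8.2% — Campaign H is higher every time.

increases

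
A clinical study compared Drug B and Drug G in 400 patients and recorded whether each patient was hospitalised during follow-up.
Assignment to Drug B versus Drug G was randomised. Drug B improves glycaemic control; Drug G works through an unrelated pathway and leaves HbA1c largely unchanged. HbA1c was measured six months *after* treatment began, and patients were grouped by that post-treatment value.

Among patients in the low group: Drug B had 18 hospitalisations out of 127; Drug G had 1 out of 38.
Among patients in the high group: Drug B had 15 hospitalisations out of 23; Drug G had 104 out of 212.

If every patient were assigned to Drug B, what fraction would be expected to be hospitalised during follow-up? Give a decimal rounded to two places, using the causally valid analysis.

Because the drug influences HbA1c, HbA1c is a post-treatment mediator, not a confounder. Stratifying on it would bias the estimate; the causal effect is the crude pooled difference.
So P(outcome | do(Drug B)) is just the pooled rate for Drug B: 33/150 = 0.220.

0.22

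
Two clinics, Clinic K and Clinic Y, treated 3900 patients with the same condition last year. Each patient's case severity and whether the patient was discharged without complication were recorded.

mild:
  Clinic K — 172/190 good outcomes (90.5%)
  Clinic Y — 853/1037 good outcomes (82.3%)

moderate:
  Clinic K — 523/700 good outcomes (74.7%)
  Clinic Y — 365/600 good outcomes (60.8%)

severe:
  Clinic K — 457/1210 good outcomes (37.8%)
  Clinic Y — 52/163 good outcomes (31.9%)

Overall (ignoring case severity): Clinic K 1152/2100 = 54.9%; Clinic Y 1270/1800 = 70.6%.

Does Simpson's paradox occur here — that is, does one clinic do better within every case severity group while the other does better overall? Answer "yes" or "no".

Within each case severity level (mild 90.5% vs 82.3%; moderate 74.7% vs 60.8%; severe 37.8% vs 31.9%), Clinic K has the higher rate every time. Pooled: 54.9% vs 70.6% — Clinic Y has the higher rate overall. The two comparisons disagree.

yes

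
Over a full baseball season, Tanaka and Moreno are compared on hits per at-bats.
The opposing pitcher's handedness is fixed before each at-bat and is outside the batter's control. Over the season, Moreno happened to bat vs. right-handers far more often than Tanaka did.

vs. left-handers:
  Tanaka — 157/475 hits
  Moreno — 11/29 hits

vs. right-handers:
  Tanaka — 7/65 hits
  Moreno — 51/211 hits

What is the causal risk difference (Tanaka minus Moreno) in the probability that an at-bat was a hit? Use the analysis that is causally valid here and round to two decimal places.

-0.08

Moreno is higher inside every pitcher handedness stratum but Tanaka is higher in aggregate. Whether to stratify depends on how pitcher handedness relates to the player.
Pitcher handedness satisfies the back-door criterion: it is not a descendant of the player, and it blocks the spurious path from player to outcome. Adjusting for it (i.e., using the within-pitcher handedness rates) gives the causal effect.
Adjusting over the population distribution of pitcher handedness: 0.646·(0.331−0.379) + 0.354·(0.108−0.242) = -0.079.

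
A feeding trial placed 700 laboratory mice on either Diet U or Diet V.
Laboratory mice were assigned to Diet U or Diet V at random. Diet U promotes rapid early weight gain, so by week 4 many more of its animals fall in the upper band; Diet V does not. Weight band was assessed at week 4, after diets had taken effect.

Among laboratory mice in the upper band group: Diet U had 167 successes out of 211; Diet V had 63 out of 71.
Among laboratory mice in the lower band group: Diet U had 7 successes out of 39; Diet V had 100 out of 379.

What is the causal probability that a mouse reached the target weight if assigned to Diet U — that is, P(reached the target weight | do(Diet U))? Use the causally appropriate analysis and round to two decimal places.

0.70

Week-4 weight band here is a post-treatment variable shaped by the diet; conditioning on it would introduce bias rather than remove it. The overall comparison is the causal one.
So P(outcome | do(Diet U)) is just the pooled rate for Diet U: 174/250 = 0.696.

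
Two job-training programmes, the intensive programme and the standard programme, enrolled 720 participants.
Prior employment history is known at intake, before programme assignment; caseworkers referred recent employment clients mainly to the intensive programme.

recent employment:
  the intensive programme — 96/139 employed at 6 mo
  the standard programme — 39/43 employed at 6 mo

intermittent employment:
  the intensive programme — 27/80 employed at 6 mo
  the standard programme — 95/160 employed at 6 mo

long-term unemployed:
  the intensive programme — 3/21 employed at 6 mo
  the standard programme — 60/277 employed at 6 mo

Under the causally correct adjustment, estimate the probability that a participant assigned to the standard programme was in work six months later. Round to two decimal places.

Here prior employment history is a common cause — it drives both which programme a case falls under and the outcome. The crude comparison mixes populations; the stratum-specific rates are the causally relevant ones.
Standardising the standard programme to the population prior employment history mix: 0.253·39/43 + 0.333·95/160 + 0.414·60/277 = 0.517.

0.52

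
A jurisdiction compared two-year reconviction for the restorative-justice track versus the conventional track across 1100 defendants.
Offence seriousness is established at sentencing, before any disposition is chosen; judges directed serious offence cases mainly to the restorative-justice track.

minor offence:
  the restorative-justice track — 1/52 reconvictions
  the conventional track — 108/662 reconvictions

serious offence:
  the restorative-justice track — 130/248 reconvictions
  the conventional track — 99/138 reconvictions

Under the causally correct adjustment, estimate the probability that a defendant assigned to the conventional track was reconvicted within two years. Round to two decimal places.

Since offence seriousness is a pre-existing factor (not a product of the disposition) and it affects the outcome on its own, it is a confounder. The stratified rates, not the pooled rate, identify the causal effect.
Standardising the conventional track to the population offence seriousness mix: 0.649·108/662 + 0.351·99/138 = 0.358.

0.36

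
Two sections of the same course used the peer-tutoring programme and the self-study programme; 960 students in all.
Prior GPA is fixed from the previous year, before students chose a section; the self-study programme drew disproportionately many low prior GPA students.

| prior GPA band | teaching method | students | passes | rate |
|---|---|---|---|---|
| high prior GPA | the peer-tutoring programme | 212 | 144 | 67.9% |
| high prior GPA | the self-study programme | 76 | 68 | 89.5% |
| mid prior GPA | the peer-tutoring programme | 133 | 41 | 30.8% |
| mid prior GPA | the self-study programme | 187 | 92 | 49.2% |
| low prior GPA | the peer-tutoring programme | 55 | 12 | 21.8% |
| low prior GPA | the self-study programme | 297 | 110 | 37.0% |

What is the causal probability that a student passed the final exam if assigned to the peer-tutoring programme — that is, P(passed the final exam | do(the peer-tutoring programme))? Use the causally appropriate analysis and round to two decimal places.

0.39

Prior GPA band differs across teaching methods for reasons unrelated to any effect of the teaching method itself, and it separately predicts the outcome — a classic confounder. We must compare within prior GPA band levels.
Standardising the peer-tutoring programme to the population prior GPA band mix: 0.300·144/212 + 0.333·41/133 + 0.367·12/55 = 0.387.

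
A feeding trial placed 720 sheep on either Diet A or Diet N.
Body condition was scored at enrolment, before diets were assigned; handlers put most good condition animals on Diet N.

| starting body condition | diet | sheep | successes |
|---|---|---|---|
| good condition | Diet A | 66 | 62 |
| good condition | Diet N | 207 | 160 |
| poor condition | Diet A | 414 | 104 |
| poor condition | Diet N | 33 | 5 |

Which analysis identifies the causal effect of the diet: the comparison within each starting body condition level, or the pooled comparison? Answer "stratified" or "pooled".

stratified

Within every starting body condition level Diet A has the higher rate, yet pooled Diet N does — Simpson's reversal.
Starting body condition satisfies the back-door criterion: it is not a descendant of the diet, and it blocks the spurious path from diet to outcome. Adjusting for it (i.e., using the within-starting body condition rates) gives the causal effect.
Within each level — good condition: 93.9% vs 77.3%; poor condition: 25.1% vs 15.2% — Diet A is higher every time.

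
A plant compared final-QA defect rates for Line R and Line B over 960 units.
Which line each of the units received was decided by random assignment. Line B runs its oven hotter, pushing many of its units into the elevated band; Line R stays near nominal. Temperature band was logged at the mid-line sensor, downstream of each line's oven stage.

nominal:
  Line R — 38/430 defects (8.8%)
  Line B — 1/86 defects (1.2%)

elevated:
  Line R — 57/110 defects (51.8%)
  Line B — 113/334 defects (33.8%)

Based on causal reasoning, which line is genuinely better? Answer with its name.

Line R

The in-process temperature band-specific comparison favours Line B throughout, but the pooled figures favour Line R. The question is whether to condition on in-process temperature band.
In-process temperature band is downstream of the line. One should not condition on a consequence of treatment, so the overall rates are the right comparison.
Pooled: Line R 17.6% vs Line B 27.1%; Line R is lower overall.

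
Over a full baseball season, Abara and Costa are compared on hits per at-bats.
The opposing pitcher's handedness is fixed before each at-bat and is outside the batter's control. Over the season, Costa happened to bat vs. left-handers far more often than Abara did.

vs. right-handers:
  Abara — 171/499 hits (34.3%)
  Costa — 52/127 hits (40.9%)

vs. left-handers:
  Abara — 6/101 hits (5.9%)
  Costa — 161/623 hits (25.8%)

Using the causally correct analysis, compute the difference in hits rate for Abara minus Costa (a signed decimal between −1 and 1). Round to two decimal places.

Within every pitcher handedness level Costa has the higher rate, yet pooled Abara does — Simpson's reversal.
Here pitcher handedness is a common cause — it drives both which player a case falls under and the outcome. The crude comparison mixes populations; the stratum-specific rates are the causally relevant ones.
Adjusting over the population distribution of pitcher handedness: 0.464·(0.343−0.409) + 0.536·(0.059−0.258) = -0.138.

-0.14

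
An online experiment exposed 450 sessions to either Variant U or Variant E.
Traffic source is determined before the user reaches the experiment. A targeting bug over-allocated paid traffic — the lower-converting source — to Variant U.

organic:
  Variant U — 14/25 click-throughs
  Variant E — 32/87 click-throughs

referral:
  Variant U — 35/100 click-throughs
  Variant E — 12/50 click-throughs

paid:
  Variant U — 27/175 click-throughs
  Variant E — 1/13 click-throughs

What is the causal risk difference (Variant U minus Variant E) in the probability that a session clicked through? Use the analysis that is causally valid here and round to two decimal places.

The imbalance in traffic source arose from how sessions were allocated, not from anything the variant did; and traffic source independently affects the outcome. The pooled gap is confounded — condition on traffic source.
Adjusting over the population distribution of traffic source: 0.249·(0.560−0.368) + 0.333·(0.350−0.240) + 0.418·(0.154−0.077) = +0.117.

+0.12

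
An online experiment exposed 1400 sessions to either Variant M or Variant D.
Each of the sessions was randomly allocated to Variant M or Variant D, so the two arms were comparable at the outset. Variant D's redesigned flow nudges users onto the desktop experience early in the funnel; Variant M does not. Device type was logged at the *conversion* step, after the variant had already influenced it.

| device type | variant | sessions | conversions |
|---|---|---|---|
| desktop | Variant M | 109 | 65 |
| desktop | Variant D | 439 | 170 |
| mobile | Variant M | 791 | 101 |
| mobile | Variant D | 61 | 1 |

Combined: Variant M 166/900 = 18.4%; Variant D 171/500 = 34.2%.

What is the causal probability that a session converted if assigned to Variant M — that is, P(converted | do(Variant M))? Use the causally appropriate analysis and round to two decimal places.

0.18

Device type here is a post-treatment variable shaped by the variant; conditioning on it would introduce bias rather than remove it. The overall comparison is the causal one.
So P(outcome | do(Variant M)) is just the pooled rate for Variant M: 166/900 = 0.184.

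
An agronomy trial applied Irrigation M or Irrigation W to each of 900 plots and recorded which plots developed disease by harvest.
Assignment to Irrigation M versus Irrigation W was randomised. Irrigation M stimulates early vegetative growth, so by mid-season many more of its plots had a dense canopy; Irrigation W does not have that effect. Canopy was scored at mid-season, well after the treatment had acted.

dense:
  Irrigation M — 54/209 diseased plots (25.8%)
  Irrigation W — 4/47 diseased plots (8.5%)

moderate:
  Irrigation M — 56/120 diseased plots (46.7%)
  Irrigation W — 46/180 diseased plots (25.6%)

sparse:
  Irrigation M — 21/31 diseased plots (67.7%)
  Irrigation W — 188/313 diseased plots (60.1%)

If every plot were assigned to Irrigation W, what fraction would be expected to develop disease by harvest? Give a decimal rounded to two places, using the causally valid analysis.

0.44

Stratifying would compare irrigations among plots the irrigations themselves sorted into mid-season canopy groups — a form of selection on an intermediate. The unconditioned pooled rates give the total causal effect.
So P(outcome | do(Irrigation W)) is just the pooled rate for Irrigation W: 238/540 = 0.441.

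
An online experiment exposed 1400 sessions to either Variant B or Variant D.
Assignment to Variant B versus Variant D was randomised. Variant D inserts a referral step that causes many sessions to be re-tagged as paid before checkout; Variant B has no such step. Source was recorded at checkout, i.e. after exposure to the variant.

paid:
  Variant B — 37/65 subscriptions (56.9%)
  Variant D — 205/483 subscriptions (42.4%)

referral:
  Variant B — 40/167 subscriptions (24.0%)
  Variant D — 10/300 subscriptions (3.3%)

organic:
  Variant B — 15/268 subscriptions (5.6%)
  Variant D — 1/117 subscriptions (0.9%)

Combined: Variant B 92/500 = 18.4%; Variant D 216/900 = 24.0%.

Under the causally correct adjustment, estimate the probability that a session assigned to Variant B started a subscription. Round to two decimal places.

Traffic source is downstream of the variant. One should not condition on a consequence of treatment, so the overall rates are the right comparison.
So P(outcome | do(Variant B)) is just the pooled rate for Variant B: 92/500 = 0.184.

0.18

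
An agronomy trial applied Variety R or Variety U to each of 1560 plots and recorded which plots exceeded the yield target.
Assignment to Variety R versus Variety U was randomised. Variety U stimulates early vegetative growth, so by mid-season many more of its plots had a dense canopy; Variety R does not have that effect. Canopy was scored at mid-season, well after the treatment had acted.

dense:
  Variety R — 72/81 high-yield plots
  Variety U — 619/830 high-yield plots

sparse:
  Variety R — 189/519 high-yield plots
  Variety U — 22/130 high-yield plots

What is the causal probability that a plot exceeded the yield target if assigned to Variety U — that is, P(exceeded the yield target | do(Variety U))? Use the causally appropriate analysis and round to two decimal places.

Mid-season canopy lies on the pathway variety → mid-season canopy → outcome, so adjusting for it blocks the indirect effect. For the total causal effect of variety, use the unadjusted pooled rates.
So P(outcome | do(Variety U)) is just the pooled rate for Variety U: 641/960 = 0.668.

0.67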